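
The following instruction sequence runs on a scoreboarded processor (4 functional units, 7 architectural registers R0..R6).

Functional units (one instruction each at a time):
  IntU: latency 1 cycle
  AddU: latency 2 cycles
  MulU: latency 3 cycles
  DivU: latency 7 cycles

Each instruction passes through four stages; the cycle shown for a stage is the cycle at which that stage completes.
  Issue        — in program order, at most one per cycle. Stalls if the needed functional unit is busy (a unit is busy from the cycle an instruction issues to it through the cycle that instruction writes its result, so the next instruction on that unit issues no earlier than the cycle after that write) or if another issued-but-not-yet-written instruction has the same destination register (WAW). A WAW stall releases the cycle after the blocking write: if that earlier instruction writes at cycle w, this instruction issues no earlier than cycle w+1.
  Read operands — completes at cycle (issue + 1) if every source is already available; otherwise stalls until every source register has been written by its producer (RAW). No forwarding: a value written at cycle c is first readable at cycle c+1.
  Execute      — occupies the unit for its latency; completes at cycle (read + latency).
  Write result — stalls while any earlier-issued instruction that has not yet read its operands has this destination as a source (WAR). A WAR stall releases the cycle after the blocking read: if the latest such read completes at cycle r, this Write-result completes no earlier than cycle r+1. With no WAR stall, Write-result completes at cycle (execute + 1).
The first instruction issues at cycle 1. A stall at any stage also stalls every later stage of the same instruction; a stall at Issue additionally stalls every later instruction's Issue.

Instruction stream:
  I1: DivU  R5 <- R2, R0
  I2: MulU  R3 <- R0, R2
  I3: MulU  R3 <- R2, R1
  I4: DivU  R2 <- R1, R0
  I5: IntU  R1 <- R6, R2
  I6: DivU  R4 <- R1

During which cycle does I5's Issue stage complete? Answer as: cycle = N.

1) issue 1, read 2, done 9, write 10
2) issue 2, read 3, done 6, write 7
3) issue 8, read 9, done 12, write 13  <struct: MulU busy until I2 writes@7>
4) issue 11, read 12, done 19, write 20  <struct: DivU busy until I1 writes@10>
5) issue 12, read 21, done 22, write 23  <RAW R2: wait I4 write@20>
6) issue 21, read 24, done 31, write 32  <struct: DivU busy until I4 writes@20 / RAW R1: wait I5 write@23>

cycle = 12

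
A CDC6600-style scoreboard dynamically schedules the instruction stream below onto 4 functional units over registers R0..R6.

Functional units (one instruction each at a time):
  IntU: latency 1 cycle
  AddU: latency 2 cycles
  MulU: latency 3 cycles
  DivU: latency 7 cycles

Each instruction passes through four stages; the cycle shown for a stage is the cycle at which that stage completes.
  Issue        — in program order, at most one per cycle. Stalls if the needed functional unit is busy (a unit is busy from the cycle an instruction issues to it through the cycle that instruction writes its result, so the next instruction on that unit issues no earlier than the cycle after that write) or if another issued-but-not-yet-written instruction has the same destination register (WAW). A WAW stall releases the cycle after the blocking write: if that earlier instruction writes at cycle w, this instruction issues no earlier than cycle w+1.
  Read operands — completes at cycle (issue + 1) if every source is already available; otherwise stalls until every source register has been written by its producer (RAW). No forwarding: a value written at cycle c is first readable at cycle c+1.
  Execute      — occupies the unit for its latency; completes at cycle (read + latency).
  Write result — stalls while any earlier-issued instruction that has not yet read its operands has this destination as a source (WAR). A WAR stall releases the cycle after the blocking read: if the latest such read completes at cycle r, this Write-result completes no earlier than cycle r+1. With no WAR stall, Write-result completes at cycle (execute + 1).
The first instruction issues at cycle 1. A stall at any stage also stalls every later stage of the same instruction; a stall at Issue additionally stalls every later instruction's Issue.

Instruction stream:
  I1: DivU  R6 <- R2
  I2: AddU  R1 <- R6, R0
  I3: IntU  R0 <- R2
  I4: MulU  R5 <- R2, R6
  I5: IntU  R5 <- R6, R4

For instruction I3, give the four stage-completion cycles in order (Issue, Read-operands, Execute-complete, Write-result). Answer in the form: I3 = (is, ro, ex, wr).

I3 = (3, 4, 5, 12)

t=1  I1 dispatched to DivU
t=2  I1 operands ready; I2 dispatched to AddU
t=3  I3 dispatched to IntU
t=4  I3 operands ready; I4 dispatched to MulU
t=5  I3 complete
t=9  I1 complete
t=10  R6←I1
t=11  I2 operands ready; I4 operands ready
t=12  R0←I3
t=13  I2 complete
t=14  R1←I2; I4 complete
t=15  R5←I4
t=16  I5 dispatched to IntU
t=17  I5 operands ready
t=18  I5 complete
t=19  R5←I5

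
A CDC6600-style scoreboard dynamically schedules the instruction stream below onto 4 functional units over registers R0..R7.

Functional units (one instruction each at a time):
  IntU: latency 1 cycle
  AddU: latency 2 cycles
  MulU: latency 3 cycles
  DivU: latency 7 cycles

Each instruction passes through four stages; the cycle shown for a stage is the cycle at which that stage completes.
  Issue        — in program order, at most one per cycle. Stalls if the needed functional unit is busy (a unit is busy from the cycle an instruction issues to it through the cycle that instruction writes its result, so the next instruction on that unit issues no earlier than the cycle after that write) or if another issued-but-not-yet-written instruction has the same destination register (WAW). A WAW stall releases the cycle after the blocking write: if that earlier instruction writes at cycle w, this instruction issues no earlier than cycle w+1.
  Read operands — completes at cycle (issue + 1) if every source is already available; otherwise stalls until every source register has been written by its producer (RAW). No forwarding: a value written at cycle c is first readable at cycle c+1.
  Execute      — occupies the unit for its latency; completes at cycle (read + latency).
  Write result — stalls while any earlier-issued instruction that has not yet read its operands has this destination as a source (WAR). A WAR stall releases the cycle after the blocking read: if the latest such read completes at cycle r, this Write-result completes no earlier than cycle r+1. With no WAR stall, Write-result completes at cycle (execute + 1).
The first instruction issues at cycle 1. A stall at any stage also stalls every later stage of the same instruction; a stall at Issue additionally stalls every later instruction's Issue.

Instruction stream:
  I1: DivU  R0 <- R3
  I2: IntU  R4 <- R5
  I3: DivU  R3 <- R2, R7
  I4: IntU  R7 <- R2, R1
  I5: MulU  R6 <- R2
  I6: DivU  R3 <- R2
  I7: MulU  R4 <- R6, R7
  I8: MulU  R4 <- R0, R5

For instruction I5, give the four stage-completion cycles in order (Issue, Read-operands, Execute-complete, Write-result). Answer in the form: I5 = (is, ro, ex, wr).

I5 = (13, 14, 17, 18)

cycle 1: I1 issues→DivU
cycle 2: I1 reads · I2 issues→IntU
cycle 3: I2 reads
cycle 4: I2 exec-done
cycle 5: I2 writes R4
cycle 9: I1 exec-done
cycle 10: I1 writes R0
cycle 11: I3 issues→DivU
cycle 12: I3 reads · I4 issues→IntU
cycle 13: I4 reads · I5 issues→MulU
cycle 14: I4 exec-done · I5 reads
cycle 15: I4 writes R7
cycle 17: I5 exec-done
cycle 18: I5 writes R6
cycle 19: I3 exec-done
cycle 20: I3 writes R3
cycle 21: I6 issues→DivU
cycle 22: I6 reads · I7 issues→MulU
cycle 23: I7 reads
cycle 26: I7 exec-done
cycle 27: I7 writes R4
cycle 28: I8 issues→MulU
cycle 29: I6 exec-done · I8 reads
cycle 30: I6 writes R3
cycle 32: I8 exec-done
cycle 33: I8 writes R4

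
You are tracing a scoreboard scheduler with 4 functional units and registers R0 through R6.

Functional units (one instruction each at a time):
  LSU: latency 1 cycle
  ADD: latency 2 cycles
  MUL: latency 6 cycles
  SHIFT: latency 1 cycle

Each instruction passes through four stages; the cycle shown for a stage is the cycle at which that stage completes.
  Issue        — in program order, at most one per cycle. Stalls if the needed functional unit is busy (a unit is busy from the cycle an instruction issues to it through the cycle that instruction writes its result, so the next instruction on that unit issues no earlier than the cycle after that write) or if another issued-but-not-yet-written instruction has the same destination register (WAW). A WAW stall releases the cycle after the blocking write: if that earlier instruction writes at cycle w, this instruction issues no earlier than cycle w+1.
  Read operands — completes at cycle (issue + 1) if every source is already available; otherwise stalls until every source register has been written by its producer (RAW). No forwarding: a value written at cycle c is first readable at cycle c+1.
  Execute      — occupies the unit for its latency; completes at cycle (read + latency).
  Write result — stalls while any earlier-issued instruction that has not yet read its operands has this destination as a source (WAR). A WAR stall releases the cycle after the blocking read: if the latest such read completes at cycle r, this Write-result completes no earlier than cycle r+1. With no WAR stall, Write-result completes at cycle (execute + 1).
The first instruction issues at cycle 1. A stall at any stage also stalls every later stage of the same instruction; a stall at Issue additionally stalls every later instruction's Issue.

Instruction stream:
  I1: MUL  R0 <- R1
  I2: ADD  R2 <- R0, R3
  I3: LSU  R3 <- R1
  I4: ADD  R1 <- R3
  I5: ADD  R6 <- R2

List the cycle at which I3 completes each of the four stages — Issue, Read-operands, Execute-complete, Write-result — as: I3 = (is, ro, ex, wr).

I3 = (3, 4, 5, 11)

1) issue 1, read 2, done 8, write 9
2) issue 2, read 10, done 12, write 13  <RAW R0: wait I1 write@9>
3) issue 3, read 4, done 5, write 11  <WAR R3: wait I2 read@10>
4) issue 14, read 15, done 17, write 18  <struct: ADD busy until I2 writes@13>
5) issue 19, read 20, done 22, write 23  <struct: ADD busy until I4 writes@18>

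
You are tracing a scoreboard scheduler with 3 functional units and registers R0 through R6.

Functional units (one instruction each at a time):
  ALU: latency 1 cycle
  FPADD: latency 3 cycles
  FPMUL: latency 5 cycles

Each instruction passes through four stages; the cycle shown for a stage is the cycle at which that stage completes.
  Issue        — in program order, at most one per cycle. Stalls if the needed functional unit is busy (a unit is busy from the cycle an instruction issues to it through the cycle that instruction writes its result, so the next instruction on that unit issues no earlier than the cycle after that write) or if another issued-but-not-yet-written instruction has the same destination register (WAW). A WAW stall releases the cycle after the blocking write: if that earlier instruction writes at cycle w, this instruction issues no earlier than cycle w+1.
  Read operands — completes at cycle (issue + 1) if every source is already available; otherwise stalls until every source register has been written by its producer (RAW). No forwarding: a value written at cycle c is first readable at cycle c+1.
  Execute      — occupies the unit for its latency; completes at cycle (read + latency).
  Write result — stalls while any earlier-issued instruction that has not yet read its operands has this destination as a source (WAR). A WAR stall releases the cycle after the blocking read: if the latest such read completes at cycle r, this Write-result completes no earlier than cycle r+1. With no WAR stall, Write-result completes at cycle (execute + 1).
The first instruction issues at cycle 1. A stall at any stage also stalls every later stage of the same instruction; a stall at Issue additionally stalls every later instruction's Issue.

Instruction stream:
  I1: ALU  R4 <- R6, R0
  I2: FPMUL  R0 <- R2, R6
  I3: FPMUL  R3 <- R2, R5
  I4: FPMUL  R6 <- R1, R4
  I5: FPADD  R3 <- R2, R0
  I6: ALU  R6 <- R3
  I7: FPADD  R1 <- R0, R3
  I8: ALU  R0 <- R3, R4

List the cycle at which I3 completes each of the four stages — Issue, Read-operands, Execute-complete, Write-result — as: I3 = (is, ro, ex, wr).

I3 = (10, 11, 16, 17)

c1: issue I1 (ALU)
c2: I1 read-ops | issue I2 (FPMUL)
c3: I1 finished on ALU | I2 read-ops
c4: I1→R4
c8: I2 finished on FPMUL
c9: I2→R0
c10: issue I3 (FPMUL)
c11: I3 read-ops
c16: I3 finished on FPMUL
c17: I3→R3
c18: issue I4 (FPMUL)
c19: I4 read-ops | issue I5 (FPADD)
c20: I5 read-ops
c23: I5 finished on FPADD
c24: I4 finished on FPMUL | I5→R3
c25: I4→R6
c26: issue I6 (ALU)
c27: I6 read-ops | issue I7 (FPADD)
c28: I6 finished on ALU | I7 read-ops
c29: I6→R6
c30: issue I8 (ALU)
c31: I7 finished on FPADD | I8 read-ops
c32: I7→R1 | I8 finished on ALU
c33: I8→R0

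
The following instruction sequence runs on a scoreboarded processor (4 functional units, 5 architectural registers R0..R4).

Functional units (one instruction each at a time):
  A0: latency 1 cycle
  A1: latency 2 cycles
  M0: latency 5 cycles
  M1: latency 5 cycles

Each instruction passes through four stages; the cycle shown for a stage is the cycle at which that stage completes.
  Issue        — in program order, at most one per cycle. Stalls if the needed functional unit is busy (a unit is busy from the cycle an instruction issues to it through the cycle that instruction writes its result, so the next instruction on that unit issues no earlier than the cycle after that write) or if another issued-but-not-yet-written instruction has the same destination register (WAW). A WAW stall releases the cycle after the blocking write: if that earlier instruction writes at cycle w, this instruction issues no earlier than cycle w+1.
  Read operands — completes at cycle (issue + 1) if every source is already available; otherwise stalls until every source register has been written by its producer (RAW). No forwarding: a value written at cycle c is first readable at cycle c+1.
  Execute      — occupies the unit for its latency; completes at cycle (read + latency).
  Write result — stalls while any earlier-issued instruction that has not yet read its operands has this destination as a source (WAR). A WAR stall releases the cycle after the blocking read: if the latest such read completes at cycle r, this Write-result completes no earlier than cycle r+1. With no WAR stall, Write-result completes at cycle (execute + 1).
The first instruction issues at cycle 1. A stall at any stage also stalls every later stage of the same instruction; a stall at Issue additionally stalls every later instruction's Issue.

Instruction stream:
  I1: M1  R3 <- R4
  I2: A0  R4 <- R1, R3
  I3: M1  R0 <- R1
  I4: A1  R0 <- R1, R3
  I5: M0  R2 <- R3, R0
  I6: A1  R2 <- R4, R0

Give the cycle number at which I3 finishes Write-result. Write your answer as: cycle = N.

cycle = 16

  I1 | 1 | 2 | 7 | 8
  I2 | 2 | 9 | 10 | 11   RAW R3: wait I1 write@8
  I3 | 9 | 10 | 15 | 16   struct: M1 busy until I1 writes@8
  I4 | 17 | 18 | 20 | 21   WAW R0: wait I3 write@16
  I5 | 18 | 22 | 27 | 28   RAW R0: wait I4 write@21
  I6 | 29 | 30 | 32 | 33   WAW R2: wait I5 write@28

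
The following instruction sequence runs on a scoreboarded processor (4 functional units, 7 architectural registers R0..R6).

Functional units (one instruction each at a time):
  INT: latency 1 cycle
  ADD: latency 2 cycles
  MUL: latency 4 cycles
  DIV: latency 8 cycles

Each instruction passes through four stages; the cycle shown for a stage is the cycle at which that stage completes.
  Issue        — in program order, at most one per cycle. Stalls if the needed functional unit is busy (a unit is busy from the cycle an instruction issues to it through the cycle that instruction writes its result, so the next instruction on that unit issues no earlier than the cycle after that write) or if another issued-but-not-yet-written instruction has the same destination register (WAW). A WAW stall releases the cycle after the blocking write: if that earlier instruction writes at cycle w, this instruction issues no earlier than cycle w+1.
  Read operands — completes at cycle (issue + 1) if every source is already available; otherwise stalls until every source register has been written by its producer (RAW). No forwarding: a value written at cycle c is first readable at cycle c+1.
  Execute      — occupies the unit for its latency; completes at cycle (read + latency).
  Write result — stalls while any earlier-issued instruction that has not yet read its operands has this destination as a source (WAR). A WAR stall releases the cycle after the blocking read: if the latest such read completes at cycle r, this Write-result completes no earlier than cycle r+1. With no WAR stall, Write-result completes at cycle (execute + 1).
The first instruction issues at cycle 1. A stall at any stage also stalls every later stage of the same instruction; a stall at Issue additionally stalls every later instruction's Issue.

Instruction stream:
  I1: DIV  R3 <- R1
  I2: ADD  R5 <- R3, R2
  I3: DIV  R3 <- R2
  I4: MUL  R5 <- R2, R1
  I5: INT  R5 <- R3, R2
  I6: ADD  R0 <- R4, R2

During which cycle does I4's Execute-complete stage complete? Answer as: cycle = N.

cycle = 21

t=1  I1 dispatched to DIV
t=2  I1 operands ready, I2 dispatched to ADD
t=10  I1 complete
t=11  R3←I1
t=12  I2 operands ready, I3 dispatched to DIV
t=13  I3 operands ready
t=14  I2 complete
t=15  R5←I2
t=16  I4 dispatched to MUL
t=17  I4 operands ready
t=21  I3 complete, I4 complete
t=22  R3←I3, R5←I4
t=23  I5 dispatched to INT
t=24  I5 operands ready, I6 dispatched to ADD
t=25  I5 complete, I6 operands ready
t=26  R5←I5
t=27  I6 complete
t=28  R0←I6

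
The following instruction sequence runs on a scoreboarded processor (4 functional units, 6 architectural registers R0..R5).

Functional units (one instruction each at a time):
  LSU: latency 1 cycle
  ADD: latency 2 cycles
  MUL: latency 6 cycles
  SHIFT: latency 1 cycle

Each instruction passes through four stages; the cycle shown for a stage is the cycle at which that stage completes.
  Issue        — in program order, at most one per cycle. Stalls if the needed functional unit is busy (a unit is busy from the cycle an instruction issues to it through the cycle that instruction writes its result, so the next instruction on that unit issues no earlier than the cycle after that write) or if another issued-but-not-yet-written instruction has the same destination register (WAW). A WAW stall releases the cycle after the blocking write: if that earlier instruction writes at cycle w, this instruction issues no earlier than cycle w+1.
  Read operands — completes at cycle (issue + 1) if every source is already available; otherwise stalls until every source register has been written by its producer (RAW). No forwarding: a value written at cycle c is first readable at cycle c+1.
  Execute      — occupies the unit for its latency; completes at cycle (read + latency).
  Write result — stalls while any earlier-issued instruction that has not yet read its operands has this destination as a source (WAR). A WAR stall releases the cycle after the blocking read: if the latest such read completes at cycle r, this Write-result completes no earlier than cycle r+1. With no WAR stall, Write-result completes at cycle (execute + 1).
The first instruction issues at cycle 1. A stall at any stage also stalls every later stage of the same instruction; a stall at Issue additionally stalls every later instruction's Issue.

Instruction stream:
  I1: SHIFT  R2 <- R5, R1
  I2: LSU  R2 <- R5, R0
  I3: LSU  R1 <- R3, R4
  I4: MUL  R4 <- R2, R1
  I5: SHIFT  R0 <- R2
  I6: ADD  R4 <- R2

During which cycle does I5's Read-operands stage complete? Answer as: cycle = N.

cycle = 12

[1] I1→SHIFT
[2] I1 RO
[3] I1 EX
[4] I1 WR R2
[5] I2→LSU
[6] I2 RO
[7] I2 EX
[8] I2 WR R2
[9] I3→LSU
[10] I3 RO · I4→MUL
[11] I3 EX · I5→SHIFT
[12] I3 WR R1 · I5 RO
[13] I4 RO · I5 EX
[14] I5 WR R0
[19] I4 EX
[20] I4 WR R4
[21] I6→ADD
[22] I6 RO
[24] I6 EX
[25] I6 WR R4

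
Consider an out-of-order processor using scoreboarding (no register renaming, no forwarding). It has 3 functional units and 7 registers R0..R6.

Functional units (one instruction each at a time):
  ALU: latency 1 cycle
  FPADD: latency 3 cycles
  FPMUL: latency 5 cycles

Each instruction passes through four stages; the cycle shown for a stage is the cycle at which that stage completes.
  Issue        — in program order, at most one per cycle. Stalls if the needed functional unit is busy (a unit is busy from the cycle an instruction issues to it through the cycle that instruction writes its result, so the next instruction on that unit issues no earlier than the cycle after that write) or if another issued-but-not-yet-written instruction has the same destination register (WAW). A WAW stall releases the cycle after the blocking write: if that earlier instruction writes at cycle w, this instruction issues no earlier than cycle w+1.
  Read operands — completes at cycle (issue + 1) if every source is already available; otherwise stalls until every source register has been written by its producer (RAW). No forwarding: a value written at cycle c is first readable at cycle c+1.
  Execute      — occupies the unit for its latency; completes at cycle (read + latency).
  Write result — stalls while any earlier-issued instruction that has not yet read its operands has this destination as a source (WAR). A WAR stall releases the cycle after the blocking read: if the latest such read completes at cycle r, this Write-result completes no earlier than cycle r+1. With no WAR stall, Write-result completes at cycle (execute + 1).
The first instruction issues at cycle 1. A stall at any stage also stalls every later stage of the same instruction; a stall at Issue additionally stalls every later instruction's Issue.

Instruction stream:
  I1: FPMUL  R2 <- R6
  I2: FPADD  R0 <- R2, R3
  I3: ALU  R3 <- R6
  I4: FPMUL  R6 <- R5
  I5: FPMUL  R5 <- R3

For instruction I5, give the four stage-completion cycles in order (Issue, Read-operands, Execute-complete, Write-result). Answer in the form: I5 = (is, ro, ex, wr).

I5 = (17, 18, 23, 24)

c1: issue I1 (FPMUL)
c2: I1 read-ops | issue I2 (FPADD)
c3: issue I3 (ALU)
c4: I3 read-ops
c5: I3 finished on ALU
c7: I1 finished on FPMUL
c8: I1→R2
c9: I2 read-ops | issue I4 (FPMUL)
c10: I3→R3 | I4 read-ops
c12: I2 finished on FPADD
c13: I2→R0
c15: I4 finished on FPMUL
c16: I4→R6
c17: issue I5 (FPMUL)
c18: I5 read-ops
c23: I5 finished on FPMUL
c24: I5→R5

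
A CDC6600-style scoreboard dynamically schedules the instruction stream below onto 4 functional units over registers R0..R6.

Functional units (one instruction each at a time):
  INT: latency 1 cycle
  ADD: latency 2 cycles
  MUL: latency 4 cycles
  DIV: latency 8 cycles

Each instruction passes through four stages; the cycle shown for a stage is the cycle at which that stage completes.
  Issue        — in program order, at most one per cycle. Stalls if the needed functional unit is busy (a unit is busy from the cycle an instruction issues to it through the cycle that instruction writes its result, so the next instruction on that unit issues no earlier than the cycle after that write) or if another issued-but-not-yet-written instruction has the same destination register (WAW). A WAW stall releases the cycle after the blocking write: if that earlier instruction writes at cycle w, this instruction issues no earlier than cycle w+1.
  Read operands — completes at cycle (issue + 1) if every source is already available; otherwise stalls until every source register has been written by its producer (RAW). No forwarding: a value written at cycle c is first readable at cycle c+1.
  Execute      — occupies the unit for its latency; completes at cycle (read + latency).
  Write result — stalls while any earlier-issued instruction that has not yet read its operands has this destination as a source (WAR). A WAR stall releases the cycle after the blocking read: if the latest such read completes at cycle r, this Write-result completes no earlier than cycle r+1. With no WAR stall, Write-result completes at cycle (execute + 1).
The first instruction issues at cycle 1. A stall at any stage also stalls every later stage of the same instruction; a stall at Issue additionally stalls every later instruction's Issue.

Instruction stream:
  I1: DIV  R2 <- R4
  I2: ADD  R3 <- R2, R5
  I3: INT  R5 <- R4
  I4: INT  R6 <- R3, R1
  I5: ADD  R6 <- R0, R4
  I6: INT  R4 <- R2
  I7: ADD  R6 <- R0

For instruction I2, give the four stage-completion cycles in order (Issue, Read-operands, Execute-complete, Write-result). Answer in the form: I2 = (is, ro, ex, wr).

I2 = (2, 12, 14, 15)

[I1] 1/2/10/11
[I2] 2/12/14/15  (RAW R2: wait I1 write@11)
[I3] 3/4/5/13  (WAR R5: wait I2 read@12)
[I4] 14/16/17/18  (struct: INT busy until I3 writes@13; RAW R3: wait I2 write@15)
[I5] 19/20/22/23  (WAW R6: wait I4 write@18)
[I6] 20/21/22/23
[I7] 24/25/27/28  (struct: ADD busy until I5 writes@23)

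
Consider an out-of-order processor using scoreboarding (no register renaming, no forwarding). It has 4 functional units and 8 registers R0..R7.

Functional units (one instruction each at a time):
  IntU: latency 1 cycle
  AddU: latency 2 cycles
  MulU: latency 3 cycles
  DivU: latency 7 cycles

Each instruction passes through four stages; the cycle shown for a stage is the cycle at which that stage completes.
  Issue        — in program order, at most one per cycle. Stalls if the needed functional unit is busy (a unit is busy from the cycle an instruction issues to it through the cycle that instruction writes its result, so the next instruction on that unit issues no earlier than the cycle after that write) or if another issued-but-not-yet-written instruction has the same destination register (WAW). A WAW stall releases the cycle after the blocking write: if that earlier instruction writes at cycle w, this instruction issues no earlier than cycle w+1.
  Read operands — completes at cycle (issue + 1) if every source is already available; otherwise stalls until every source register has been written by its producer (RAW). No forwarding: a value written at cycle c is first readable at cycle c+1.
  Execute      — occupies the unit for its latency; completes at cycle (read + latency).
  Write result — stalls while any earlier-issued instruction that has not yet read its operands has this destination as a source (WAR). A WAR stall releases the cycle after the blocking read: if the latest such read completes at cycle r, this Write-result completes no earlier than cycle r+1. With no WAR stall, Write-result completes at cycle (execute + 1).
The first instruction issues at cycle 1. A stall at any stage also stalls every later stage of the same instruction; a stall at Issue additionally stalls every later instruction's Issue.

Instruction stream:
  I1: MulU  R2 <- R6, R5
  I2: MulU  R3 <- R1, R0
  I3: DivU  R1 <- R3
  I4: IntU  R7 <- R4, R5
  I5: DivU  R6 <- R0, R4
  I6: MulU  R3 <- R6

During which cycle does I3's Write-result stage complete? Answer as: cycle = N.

cycle = 21

cycle 1: I1 dispatched to MulU
cycle 2: I1 operands ready
cycle 5: I1 complete
cycle 6: R2←I1
cycle 7: I2 dispatched to MulU
cycle 8: I2 operands ready; I3 dispatched to DivU
cycle 9: I4 dispatched to IntU
cycle 10: I4 operands ready
cycle 11: I2 complete; I4 complete
cycle 12: R3←I2; R7←I4
cycle 13: I3 operands ready
cycle 20: I3 complete
cycle 21: R1←I3
cycle 22: I5 dispatched to DivU
cycle 23: I5 operands ready; I6 dispatched to MulU
cycle 30: I5 complete
cycle 31: R6←I5
cycle 32: I6 operands ready
cycle 35: I6 complete
cycle 36: R3←I6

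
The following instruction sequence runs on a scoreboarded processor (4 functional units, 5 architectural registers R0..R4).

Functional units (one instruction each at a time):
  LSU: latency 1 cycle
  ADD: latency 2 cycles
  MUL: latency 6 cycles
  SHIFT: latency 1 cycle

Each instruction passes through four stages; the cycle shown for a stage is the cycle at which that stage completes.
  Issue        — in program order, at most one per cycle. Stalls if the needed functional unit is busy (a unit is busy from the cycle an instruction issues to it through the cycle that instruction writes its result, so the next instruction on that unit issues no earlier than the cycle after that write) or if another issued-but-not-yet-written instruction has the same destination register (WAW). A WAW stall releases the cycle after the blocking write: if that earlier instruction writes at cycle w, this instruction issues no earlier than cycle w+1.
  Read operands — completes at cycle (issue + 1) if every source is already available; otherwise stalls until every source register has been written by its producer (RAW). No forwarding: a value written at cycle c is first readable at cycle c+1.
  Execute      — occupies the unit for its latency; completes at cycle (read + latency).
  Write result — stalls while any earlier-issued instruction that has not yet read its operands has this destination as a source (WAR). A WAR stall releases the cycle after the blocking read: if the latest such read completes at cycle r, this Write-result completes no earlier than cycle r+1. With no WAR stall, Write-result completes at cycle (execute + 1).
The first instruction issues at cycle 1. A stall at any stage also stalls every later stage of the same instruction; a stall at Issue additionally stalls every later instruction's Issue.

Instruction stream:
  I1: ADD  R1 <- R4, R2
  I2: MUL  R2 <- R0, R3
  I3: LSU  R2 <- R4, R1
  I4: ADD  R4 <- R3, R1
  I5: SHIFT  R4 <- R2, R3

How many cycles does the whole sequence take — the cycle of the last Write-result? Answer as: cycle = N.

t=1  issue I1 (ADD)
t=2  I1 read-ops; issue I2 (MUL)
t=3  I2 read-ops
t=4  I1 finished on ADD
t=5  I1→R1
t=9  I2 finished on MUL
t=10  I2→R2
t=11  issue I3 (LSU)
t=12  I3 read-ops; issue I4 (ADD)
t=13  I3 finished on LSU; I4 read-ops
t=14  I3→R2
t=15  I4 finished on ADD
t=16  I4→R4
t=17  issue I5 (SHIFT)
t=18  I5 read-ops
t=19  I5 finished on SHIFT
t=20  I5→R4

cycle = 20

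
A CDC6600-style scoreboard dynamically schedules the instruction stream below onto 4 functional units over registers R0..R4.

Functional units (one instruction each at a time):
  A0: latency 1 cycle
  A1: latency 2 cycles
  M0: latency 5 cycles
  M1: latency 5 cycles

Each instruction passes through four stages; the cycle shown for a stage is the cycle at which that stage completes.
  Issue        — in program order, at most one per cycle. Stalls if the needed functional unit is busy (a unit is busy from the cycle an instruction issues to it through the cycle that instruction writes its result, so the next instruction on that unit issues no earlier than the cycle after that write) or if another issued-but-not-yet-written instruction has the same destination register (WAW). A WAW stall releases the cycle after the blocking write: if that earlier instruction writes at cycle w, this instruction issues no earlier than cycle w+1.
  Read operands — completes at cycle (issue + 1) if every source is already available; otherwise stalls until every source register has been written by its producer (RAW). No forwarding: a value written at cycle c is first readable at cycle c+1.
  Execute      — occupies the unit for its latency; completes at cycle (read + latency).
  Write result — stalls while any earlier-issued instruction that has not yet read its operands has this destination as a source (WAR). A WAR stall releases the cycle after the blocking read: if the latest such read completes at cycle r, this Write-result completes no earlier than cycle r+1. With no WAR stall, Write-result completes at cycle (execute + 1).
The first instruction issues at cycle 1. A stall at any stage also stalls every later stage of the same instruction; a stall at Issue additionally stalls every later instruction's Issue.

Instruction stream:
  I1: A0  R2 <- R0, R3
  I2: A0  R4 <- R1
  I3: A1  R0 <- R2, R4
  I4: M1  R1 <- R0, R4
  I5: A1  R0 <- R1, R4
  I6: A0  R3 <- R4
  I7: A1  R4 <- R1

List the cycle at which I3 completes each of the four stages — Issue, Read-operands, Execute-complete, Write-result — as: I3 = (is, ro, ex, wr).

I3 = (6, 9, 11, 12)

[1] I1→A0
[2] I1 RO
[3] I1 EX
[4] I1 WR R2
[5] I2→A0
[6] I2 RO, I3→A1
[7] I2 EX, I4→M1
[8] I2 WR R4
[9] I3 RO
[11] I3 EX
[12] I3 WR R0
[13] I4 RO, I5→A1
[14] I6→A0
[15] I6 RO
[16] I6 EX
[17] I6 WR R3
[18] I4 EX
[19] I4 WR R1
[20] I5 RO
[22] I5 EX
[23] I5 WR R0
[24] I7→A1
[25] I7 RO
[27] I7 EX
[28] I7 WR R4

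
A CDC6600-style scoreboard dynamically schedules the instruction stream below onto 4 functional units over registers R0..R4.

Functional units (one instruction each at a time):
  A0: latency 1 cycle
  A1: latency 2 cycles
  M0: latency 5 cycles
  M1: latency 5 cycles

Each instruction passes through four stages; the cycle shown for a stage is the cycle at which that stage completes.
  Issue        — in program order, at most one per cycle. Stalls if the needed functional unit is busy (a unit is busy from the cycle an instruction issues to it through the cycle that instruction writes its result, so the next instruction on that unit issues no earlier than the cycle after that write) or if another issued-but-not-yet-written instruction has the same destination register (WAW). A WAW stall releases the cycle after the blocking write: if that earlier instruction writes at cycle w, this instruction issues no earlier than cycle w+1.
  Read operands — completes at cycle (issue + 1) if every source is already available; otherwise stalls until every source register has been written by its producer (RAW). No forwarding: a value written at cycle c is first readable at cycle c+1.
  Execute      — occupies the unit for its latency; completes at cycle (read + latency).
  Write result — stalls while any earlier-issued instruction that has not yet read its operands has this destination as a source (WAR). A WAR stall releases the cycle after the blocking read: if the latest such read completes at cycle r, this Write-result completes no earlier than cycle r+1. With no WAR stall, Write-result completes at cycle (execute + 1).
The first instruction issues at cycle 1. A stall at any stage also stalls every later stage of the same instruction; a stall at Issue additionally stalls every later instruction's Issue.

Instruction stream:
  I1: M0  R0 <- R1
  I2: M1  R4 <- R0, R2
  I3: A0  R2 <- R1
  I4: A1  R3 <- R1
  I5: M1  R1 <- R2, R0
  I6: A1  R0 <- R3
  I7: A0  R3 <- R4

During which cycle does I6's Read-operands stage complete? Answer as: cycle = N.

  I1 | 1 | 2 | 7 | 8
  I2 | 2 | 9 | 14 | 15   RAW R0: wait I1 write@8
  I3 | 3 | 4 | 5 | 10   WAR R2: wait I2 read@9
  I4 | 4 | 5 | 7 | 8
  I5 | 16 | 17 | 22 | 23   struct: M1 busy until I2 writes@15
  I6 | 17 | 18 | 20 | 21
  I7 | 18 | 19 | 20 | 21

cycle = 18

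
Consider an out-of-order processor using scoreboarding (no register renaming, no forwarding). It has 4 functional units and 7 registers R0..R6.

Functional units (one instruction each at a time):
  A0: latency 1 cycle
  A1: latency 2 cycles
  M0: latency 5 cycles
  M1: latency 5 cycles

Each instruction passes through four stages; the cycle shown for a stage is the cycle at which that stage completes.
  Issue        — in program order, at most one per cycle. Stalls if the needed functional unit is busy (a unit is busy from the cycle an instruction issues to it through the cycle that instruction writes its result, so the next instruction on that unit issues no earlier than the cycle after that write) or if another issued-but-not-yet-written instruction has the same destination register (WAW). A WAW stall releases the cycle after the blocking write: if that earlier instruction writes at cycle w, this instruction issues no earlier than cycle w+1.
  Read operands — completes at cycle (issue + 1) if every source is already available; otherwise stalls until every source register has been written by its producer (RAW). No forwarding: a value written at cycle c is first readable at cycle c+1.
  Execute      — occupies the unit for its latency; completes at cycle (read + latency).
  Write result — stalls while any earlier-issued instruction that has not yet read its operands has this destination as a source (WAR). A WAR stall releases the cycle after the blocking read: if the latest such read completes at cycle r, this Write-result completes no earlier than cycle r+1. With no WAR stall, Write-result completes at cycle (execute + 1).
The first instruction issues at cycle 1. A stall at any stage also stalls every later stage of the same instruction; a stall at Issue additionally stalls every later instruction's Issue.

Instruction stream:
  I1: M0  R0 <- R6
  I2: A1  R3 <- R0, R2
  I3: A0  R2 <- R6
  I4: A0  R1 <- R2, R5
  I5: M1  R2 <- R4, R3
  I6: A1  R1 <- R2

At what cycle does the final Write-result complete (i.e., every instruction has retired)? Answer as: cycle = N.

I1 -> (1, 2, 7, 8)
I2 -> (2, 9, 11, 12)  // RAW R0: wait I1 write@8
I3 -> (3, 4, 5, 10)  // WAR R2: wait I2 read@9
I4 -> (11, 12, 13, 14)  // struct: A0 busy until I3 writes@10
I5 -> (12, 13, 18, 19)
I6 -> (15, 20, 22, 23)  // WAW R1: wait I4 write@14, RAW R2: wait I5 write@19

cycle = 23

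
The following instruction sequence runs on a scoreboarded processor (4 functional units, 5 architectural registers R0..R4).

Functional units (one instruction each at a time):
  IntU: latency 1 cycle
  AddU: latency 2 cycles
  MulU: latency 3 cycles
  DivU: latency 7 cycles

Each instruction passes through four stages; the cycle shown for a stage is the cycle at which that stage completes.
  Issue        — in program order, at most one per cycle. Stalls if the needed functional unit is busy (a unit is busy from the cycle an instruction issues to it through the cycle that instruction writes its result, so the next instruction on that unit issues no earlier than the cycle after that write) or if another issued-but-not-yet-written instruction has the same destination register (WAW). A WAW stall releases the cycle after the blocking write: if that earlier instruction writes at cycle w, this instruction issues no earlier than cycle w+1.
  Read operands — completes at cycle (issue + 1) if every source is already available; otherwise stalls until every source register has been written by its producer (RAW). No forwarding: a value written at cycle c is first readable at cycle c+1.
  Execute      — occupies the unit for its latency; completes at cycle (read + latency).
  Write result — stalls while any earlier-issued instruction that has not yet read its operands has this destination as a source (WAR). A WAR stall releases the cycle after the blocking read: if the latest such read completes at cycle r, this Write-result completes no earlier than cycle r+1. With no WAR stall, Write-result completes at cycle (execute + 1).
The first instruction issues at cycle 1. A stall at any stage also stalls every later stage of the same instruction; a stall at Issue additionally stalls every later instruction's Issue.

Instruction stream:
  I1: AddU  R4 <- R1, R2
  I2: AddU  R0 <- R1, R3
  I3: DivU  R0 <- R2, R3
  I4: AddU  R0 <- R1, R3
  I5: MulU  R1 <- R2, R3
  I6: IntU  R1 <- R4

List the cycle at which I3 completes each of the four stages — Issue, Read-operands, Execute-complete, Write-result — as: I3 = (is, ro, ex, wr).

[1] issue I1 (AddU)
[2] I1 read-ops
[4] I1 finished on AddU
[5] I1→R4
[6] issue I2 (AddU)
[7] I2 read-ops
[9] I2 finished on AddU
[10] I2→R0
[11] issue I3 (DivU)
[12] I3 read-ops
[19] I3 finished on DivU
[20] I3→R0
[21] issue I4 (AddU)
[22] I4 read-ops · issue I5 (MulU)
[23] I5 read-ops
[24] I4 finished on AddU
[25] I4→R0
[26] I5 finished on MulU
[27] I5→R1
[28] issue I6 (IntU)
[29] I6 read-ops
[30] I6 finished on IntU
[31] I6→R1

I3 = (11, 12, 19, 20)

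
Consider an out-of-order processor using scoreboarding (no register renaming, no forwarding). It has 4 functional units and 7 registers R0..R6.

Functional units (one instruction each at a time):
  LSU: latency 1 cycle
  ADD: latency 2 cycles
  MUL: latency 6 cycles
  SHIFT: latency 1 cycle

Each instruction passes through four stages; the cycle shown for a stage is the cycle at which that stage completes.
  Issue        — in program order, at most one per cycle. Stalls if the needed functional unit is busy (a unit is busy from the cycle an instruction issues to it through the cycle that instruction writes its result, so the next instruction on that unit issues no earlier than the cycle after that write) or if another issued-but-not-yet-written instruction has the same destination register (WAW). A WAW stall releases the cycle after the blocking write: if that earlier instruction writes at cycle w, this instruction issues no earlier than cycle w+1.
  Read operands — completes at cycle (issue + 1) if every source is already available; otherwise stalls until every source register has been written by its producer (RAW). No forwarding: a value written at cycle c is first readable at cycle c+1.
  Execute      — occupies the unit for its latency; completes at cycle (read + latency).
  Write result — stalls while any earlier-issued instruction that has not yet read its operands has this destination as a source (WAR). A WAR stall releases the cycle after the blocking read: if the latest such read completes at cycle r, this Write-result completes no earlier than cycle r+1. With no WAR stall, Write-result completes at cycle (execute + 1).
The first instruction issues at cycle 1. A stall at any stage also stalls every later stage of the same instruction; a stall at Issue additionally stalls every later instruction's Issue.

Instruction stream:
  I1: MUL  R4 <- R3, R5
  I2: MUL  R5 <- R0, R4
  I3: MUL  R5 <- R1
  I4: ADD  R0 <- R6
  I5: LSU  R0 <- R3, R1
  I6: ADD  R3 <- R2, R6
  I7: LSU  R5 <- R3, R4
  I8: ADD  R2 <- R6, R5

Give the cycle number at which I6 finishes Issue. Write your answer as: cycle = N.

t=1  I1 issues→MUL
t=2  I1 reads
t=8  I1 exec-done
t=9  I1 writes R4
t=10  I2 issues→MUL
t=11  I2 reads
t=17  I2 exec-done
t=18  I2 writes R5
t=19  I3 issues→MUL
t=20  I3 reads, I4 issues→ADD
t=21  I4 reads
t=23  I4 exec-done
t=24  I4 writes R0
t=25  I5 issues→LSU
t=26  I3 exec-done, I5 reads, I6 issues→ADD
t=27  I3 writes R5, I5 exec-done, I6 reads
t=28  I5 writes R0
t=29  I6 exec-done, I7 issues→LSU
t=30  I6 writes R3
t=31  I7 reads, I8 issues→ADD
t=32  I7 exec-done
t=33  I7 writes R5
t=34  I8 reads
t=36  I8 exec-done
t=37  I8 writes R2

cycle = 26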